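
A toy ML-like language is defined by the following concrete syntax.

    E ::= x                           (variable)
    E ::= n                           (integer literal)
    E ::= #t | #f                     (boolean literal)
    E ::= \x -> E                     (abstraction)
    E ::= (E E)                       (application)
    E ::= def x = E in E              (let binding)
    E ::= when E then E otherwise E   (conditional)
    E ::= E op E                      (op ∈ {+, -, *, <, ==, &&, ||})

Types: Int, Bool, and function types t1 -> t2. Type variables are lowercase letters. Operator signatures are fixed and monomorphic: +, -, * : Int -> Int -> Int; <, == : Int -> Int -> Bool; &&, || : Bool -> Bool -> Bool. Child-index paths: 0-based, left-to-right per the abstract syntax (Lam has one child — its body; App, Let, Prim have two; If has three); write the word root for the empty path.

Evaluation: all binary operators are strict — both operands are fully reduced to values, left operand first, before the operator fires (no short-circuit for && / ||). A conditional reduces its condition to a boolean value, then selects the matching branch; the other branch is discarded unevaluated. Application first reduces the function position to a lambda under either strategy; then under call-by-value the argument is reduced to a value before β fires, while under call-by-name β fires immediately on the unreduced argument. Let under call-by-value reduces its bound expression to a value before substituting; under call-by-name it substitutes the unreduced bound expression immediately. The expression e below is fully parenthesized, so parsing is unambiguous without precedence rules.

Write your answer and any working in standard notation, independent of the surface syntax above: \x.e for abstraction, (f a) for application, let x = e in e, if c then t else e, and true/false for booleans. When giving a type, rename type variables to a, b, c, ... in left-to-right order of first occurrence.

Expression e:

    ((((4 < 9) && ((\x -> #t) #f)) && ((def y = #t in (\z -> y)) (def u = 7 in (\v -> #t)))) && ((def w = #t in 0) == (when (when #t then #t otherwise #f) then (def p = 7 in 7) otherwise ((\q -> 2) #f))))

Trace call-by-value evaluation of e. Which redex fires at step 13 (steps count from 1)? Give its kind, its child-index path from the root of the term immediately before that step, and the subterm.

Trace:
step 0: ((((4 < 9) && ((\x.true) false)) && ((let y = true in (\z.y)) (let u = 7 in (\v.true)))) && ((let w = true in 0) == (if (if true then true else false) then (let p = 7 in 7) else ((\q.2) false))))
step 1: [delta@0.0.0] (((true && ((\x.true) false)) && ((let y = true in (\z.y)) (let u = 7 in (\v.true)))) && ((let w = true in 0) == (if (if true then true else false) then (let p = 7 in 7) else ((\q.2) false))))
step 2: [beta@0.0.1] (((true && true) && ((let y = true in (\z.y)) (let u = 7 in (\v.true)))) && ((let w = true in 0) == (if (if true then true else false) then (let p = 7 in 7) else ((\q.2) false))))
step 3: [delta@0.0] ((true && ((let y = true in (\z.y)) (let u = 7 in (\v.true)))) && ((let w = true in 0) == (if (if true then true else false) then (let p = 7 in 7) else ((\q.2) false))))
step 4: [let@0.1.0] ((true && ((\z.true) (let u = 7 in (\v.true)))) && ((let w = true in 0) == (if (if true then true else false) then (let p = 7 in 7) else ((\q.2) false))))
step 5: [let@0.1.1] ((true && ((\z.true) (\v.true))) && ((let w = true in 0) == (if (if true then true else false) then (let p = 7 in 7) else ((\q.2) false))))
step 6: [beta@0.1] ((true && true) && ((let w = true in 0) == (if (if true then true else false) then (let p = 7 in 7) else ((\q.2) false))))
step 7: [delta@0] (true && ((let w = true in 0) == (if (if true then true else false) then (let p = 7 in 7) else ((\q.2) false))))
step 8: [let@1.0] (true && (0 == (if (if true then true else false) then (let p = 7 in 7) else ((\q.2) false))))
step 9: [if@1.1.0] (true && (0 == (if true then (let p = 7 in 7) else ((\q.2) false))))
step 10: [if@1.1] (true && (0 == (let p = 7 in 7)))
step 11: [let@1.1] (true && (0 == 7))
step 12: [delta@1] (true && false)
step 13: [delta@root] false

Answer: delta at root : (true && false)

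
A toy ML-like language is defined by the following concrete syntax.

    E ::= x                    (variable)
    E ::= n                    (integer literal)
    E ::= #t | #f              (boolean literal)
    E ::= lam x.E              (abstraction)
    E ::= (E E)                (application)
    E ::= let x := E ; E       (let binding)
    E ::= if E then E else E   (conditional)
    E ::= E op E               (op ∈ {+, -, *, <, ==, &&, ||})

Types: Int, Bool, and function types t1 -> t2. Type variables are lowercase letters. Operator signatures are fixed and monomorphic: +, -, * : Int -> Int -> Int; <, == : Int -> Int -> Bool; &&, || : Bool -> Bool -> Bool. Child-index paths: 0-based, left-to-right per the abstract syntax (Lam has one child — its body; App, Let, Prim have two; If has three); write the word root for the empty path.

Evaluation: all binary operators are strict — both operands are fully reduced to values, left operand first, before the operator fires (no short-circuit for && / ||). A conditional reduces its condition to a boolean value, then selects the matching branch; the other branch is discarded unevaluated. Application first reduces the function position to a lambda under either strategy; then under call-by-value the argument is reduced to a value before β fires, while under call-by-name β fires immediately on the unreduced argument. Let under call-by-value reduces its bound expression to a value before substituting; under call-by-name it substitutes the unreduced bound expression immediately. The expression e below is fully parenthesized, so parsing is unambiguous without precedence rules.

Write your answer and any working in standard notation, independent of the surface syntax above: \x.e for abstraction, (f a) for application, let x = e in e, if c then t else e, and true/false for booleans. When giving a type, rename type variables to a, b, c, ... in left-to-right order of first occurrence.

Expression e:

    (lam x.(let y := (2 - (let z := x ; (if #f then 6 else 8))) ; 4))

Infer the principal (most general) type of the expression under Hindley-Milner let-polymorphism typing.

Working:
  unify Int ~ Int
x : a
let z : a
  unify Bool ~ Bool
  unify Int ~ Int
  unify Int ~ Int
let y : Int
\x._ : a -> Int

Answer: a -> Int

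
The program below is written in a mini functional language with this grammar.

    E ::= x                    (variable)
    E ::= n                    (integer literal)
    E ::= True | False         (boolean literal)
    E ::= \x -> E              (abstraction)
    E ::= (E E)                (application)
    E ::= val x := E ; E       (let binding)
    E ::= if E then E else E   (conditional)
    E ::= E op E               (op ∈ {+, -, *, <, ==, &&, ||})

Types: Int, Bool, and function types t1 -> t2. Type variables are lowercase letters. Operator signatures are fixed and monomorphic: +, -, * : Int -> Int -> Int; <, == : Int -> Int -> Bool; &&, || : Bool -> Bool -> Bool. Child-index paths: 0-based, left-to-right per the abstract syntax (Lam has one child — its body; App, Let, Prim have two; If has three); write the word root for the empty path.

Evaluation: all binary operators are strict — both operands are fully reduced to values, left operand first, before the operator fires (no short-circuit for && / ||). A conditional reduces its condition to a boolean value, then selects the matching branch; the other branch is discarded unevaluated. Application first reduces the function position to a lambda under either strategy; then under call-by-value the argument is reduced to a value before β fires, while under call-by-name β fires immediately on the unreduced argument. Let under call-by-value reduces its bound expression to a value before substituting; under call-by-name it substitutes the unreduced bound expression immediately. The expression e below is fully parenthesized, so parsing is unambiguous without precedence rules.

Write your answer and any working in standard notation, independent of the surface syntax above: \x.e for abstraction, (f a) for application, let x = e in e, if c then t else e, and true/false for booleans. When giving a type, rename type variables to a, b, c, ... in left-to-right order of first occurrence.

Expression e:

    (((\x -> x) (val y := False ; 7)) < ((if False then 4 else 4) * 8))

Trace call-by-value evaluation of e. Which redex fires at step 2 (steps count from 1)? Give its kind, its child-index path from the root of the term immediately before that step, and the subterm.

Answer: beta at 0 : ((\x.x) 7)

Derivation:
step 0: (((\x.x) (let y = false in 7)) < ((if false then 4 else 4) * 8))
step 1: [let@0.1] (((\x.x) 7) < ((if false then 4 else 4) * 8))
step 2: [beta@0] (7 < ((if false then 4 else 4) * 8))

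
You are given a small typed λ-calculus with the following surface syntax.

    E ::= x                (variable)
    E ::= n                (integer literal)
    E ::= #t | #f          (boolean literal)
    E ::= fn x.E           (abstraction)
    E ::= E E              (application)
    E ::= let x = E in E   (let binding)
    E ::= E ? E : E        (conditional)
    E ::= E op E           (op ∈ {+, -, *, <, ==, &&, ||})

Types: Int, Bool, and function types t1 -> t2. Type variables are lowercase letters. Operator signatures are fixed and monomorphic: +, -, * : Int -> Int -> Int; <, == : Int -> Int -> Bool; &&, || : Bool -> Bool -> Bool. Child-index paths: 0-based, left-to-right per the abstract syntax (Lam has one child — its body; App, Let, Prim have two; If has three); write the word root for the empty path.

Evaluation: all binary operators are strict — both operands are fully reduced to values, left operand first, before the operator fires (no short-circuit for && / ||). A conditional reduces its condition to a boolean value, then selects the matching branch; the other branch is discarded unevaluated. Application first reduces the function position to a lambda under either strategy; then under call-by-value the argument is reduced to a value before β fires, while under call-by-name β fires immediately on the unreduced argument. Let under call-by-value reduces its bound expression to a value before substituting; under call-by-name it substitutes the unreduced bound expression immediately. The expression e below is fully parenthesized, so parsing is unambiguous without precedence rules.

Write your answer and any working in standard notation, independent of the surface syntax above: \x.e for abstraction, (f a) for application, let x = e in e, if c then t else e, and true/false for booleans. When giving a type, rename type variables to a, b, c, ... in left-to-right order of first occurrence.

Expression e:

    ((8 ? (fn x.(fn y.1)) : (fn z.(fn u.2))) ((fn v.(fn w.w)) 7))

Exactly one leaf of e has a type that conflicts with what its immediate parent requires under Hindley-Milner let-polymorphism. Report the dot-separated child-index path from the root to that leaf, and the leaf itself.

Derivation:
  unify Int ~ Bool
  FAIL: mismatch Int ~ Bool

Answer: 0.0 : 8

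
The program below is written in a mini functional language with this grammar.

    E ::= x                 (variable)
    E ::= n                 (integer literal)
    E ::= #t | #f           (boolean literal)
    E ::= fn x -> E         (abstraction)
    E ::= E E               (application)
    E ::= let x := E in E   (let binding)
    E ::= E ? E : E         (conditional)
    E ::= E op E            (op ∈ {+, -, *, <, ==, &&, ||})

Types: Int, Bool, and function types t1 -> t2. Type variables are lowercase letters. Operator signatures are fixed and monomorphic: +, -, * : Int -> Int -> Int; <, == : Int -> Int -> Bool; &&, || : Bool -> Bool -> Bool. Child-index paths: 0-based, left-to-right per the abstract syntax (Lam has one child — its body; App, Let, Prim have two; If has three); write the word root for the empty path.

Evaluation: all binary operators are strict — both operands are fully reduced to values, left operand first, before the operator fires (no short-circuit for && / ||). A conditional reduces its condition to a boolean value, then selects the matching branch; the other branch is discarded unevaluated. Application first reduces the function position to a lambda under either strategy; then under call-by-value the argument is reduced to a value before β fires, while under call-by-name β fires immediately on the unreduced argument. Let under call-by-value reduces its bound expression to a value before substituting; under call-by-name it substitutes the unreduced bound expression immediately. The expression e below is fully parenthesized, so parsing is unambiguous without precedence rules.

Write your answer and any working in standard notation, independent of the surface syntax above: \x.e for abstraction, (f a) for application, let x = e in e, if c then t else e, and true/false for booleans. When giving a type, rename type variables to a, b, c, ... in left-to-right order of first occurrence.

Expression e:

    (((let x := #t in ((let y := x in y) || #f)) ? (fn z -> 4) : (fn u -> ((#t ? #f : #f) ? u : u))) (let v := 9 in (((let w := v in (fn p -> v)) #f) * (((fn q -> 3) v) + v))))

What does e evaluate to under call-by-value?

Working:
step 0: ((if (let x = true in ((let y = x in y) || false)) then (\z.4) else (\u.(if (if true then false else false) then u else u))) (let v = 9 in (((let w = v in (\p.v)) false) * (((\q.3) v) + v))))
step 1: [let@0.0] ((if ((let y = true in y) || false) then (\z.4) else (\u.(if (if true then false else false) then u else u))) (let v = 9 in (((let w = v in (\p.v)) false) * (((\q.3) v) + v))))
step 2: [let@0.0.0] ((if (true || false) then (\z.4) else (\u.(if (if true then false else false) then u else u))) (let v = 9 in (((let w = v in (\p.v)) false) * (((\q.3) v) + v))))
step 3: [delta@0.0] ((if true then (\z.4) else (\u.(if (if true then false else false) then u else u))) (let v = 9 in (((let w = v in (\p.v)) false) * (((\q.3) v) + v))))
step 4: [if@0] ((\z.4) (let v = 9 in (((let w = v in (\p.v)) false) * (((\q.3) v) + v))))
step 5: [let@1] ((\z.4) (((let w = 9 in (\p.9)) false) * (((\q.3) 9) + 9)))
step 6: [let@1.0.0] ((\z.4) (((\p.9) false) * (((\q.3) 9) + 9)))
step 7: [beta@1.0] ((\z.4) (9 * (((\q.3) 9) + 9)))
step 8: [beta@1.1.0] ((\z.4) (9 * (3 + 9)))
step 9: [delta@1.1] ((\z.4) (9 * 12))
step 10: [delta@1] ((\z.4) 108)
step 11: [beta@root] 4

Answer: 4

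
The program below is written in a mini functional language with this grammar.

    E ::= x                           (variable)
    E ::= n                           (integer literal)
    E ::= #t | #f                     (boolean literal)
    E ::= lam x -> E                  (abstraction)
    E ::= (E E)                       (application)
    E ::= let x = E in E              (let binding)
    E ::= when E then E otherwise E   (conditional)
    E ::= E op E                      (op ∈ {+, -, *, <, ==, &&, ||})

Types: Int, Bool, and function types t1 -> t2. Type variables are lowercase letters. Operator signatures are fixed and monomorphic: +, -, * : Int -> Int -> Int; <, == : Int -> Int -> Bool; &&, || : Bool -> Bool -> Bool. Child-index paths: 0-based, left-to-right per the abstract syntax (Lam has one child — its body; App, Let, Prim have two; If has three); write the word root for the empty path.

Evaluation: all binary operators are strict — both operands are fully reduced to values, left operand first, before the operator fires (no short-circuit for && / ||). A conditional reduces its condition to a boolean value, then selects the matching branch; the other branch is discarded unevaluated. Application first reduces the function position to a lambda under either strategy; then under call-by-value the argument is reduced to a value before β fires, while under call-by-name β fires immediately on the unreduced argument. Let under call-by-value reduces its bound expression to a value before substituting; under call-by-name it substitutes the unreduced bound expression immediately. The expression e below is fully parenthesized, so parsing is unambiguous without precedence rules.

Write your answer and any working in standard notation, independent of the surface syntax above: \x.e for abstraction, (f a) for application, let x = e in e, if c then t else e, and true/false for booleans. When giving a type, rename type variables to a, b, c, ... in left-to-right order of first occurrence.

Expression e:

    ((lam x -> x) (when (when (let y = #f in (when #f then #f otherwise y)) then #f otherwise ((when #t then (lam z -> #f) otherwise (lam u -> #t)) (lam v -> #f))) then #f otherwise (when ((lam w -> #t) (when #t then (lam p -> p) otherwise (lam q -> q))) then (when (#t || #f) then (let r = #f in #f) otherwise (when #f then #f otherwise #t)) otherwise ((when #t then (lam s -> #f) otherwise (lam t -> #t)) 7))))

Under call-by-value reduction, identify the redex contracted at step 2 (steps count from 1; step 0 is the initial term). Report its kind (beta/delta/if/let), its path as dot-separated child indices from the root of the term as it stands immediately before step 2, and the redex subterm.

Answer: if at 1.0.0 : (if false then false else false)

Trace:
step 0: ((\x.x) (if (if (let y = false in (if false then false else y)) then false else ((if true then (\z.false) else (\u.true)) (\v.false))) then false else (if ((\w.true) (if true then (\p.p) else (\q.q))) then (if (true || false) then (let r = false in false) else (if false then false else true)) else ((if true then (\s.false) else (\t.true)) 7))))
step 1: [let@1.0.0] ((\x.x) (if (if (if false then false else false) then false else ((if true then (\z.false) else (\u.true)) (\v.false))) then false else (if ((\w.true) (if true then (\p.p) else (\q.q))) then (if (true || false) then (let r = false in false) else (if false then false else true)) else ((if true then (\s.false) else (\t.true)) 7))))
step 2: [if@1.0.0] ((\x.x) (if (if false then false else ((if true then (\z.false) else (\u.true)) (\v.false))) then false else (if ((\w.true) (if true then (\p.p) else (\q.q))) then (if (true || false) then (let r = false in false) else (if false then false else true)) else ((if true then (\s.false) else (\t.true)) 7))))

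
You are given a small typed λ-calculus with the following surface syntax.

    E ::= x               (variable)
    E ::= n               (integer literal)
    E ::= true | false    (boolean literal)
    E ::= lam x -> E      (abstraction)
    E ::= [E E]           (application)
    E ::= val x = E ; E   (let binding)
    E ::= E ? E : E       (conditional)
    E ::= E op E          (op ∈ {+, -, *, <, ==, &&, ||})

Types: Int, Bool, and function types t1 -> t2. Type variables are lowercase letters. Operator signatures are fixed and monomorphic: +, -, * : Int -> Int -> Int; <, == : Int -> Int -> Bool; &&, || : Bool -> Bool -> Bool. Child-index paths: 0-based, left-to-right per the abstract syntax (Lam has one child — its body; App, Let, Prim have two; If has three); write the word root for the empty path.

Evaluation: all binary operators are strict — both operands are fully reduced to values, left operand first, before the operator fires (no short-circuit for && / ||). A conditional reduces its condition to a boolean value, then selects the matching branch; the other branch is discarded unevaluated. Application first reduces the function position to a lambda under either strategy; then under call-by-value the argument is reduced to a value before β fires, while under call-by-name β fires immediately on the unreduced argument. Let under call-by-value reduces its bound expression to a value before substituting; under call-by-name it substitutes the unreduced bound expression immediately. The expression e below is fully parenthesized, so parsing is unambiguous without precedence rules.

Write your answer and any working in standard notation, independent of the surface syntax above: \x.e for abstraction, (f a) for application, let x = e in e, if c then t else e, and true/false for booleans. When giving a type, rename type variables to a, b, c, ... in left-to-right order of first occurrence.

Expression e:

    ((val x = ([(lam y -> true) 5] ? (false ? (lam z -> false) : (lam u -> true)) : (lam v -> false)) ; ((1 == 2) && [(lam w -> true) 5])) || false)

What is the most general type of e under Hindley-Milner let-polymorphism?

Derivation:
\y._ : a -> Bool
  unify a -> Bool ~ Int -> b
  unify a ~ Int
  unify Bool ~ b
_ _ : Bool
  unify Bool ~ Bool
  unify Bool ~ Bool
\z._ : c -> Bool
\u._ : d -> Bool
  unify c -> Bool ~ d -> Bool
  unify c ~ d
  unify Bool ~ Bool
\v._ : e -> Bool
  unify d -> Bool ~ e -> Bool
  unify d ~ e
  unify Bool ~ Bool
let x : forall. e -> Bool
  unify Int ~ Int
  unify Int ~ Int
  unify Bool ~ Bool
\w._ : f -> Bool
  unify f -> Bool ~ Int -> g
  unify f ~ Int
  unify Bool ~ g
_ _ : Bool
  unify Bool ~ Bool
  unify Bool ~ Bool
  unify Bool ~ Bool

Answer: Bool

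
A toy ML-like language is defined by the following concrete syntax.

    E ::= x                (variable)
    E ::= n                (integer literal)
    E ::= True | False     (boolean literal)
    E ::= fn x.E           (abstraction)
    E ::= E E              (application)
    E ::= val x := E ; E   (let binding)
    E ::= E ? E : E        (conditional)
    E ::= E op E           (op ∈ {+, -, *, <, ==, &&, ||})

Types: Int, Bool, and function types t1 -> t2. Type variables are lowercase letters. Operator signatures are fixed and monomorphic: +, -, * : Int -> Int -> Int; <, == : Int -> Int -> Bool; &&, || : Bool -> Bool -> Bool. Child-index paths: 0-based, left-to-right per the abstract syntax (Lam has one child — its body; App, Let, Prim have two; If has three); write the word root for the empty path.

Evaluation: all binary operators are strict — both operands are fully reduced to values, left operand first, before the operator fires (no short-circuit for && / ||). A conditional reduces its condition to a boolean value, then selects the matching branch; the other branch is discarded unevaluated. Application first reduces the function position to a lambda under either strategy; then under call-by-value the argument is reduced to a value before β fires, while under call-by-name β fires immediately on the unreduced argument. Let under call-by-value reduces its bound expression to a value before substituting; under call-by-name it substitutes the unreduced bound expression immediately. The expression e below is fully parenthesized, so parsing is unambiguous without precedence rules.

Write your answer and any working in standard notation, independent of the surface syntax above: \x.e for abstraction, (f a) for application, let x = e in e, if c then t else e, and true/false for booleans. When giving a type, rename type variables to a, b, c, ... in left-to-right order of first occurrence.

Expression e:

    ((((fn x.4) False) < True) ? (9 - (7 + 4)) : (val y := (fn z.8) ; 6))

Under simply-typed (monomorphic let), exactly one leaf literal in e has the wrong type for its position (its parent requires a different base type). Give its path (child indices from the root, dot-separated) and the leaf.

Working:
\x._ : a -> Int
  unify a -> Int ~ Bool -> b
  unify a ~ Bool
  unify Int ~ b
_ _ : Int
  unify Int ~ Int
  unify Bool ~ Int
  FAIL: mismatch Bool ~ Int

Answer: 0.1 : true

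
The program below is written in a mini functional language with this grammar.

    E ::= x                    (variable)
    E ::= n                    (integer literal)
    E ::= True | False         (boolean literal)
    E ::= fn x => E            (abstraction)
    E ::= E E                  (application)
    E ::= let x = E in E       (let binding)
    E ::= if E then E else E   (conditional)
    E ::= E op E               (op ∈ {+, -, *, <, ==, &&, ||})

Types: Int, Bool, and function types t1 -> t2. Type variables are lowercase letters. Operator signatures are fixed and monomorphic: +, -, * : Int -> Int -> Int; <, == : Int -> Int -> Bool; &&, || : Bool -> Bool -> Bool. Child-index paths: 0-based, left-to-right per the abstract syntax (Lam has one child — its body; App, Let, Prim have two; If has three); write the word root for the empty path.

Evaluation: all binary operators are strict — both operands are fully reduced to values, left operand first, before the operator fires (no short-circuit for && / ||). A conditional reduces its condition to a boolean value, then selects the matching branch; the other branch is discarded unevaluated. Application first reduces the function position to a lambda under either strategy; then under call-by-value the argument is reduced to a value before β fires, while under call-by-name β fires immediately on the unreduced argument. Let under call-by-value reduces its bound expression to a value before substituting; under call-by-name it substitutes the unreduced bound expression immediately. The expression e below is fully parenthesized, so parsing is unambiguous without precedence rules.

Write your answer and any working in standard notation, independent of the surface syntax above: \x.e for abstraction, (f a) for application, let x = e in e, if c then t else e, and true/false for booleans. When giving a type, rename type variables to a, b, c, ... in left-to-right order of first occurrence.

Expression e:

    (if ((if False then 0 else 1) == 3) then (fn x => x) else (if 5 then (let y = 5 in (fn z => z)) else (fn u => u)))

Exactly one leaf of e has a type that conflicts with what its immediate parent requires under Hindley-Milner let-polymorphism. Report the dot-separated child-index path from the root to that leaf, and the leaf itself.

Derivation:
  unify Bool ~ Bool
  unify Int ~ Int
  unify Int ~ Int
  unify Int ~ Int
  unify Bool ~ Bool
x : a
\x._ : a -> a
  unify Int ~ Bool
  FAIL: mismatch Int ~ Bool

Answer: 2.0 : 5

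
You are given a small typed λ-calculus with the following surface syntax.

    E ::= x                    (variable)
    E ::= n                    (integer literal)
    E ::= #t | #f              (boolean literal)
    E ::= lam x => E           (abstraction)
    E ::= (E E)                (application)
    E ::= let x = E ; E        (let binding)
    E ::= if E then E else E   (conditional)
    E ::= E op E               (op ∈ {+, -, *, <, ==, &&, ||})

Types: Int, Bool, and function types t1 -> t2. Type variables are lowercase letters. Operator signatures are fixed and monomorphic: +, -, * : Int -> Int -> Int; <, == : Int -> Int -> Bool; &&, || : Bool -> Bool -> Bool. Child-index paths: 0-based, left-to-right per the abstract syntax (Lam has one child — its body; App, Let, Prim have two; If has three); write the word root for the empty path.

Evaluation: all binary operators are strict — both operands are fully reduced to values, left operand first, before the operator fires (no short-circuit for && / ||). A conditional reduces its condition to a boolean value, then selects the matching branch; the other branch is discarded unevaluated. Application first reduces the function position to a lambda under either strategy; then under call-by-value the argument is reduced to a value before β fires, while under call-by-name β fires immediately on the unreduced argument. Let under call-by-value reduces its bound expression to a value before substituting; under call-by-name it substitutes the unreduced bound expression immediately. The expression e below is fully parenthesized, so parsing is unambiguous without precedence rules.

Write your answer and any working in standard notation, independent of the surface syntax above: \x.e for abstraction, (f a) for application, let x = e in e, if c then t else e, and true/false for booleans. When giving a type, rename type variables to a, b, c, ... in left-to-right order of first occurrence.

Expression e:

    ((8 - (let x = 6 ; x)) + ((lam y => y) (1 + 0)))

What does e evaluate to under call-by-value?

Answer: 3

Working:
step 0: ((8 - (let x = 6 in x)) + ((\y.y) (1 + 0)))
step 1: [let@0.1] ((8 - 6) + ((\y.y) (1 + 0)))
step 2: [delta@0] (2 + ((\y.y) (1 + 0)))
step 3: [delta@1.1] (2 + ((\y.y) 1))
step 4: [beta@1] (2 + 1)
step 5: [delta@root] 3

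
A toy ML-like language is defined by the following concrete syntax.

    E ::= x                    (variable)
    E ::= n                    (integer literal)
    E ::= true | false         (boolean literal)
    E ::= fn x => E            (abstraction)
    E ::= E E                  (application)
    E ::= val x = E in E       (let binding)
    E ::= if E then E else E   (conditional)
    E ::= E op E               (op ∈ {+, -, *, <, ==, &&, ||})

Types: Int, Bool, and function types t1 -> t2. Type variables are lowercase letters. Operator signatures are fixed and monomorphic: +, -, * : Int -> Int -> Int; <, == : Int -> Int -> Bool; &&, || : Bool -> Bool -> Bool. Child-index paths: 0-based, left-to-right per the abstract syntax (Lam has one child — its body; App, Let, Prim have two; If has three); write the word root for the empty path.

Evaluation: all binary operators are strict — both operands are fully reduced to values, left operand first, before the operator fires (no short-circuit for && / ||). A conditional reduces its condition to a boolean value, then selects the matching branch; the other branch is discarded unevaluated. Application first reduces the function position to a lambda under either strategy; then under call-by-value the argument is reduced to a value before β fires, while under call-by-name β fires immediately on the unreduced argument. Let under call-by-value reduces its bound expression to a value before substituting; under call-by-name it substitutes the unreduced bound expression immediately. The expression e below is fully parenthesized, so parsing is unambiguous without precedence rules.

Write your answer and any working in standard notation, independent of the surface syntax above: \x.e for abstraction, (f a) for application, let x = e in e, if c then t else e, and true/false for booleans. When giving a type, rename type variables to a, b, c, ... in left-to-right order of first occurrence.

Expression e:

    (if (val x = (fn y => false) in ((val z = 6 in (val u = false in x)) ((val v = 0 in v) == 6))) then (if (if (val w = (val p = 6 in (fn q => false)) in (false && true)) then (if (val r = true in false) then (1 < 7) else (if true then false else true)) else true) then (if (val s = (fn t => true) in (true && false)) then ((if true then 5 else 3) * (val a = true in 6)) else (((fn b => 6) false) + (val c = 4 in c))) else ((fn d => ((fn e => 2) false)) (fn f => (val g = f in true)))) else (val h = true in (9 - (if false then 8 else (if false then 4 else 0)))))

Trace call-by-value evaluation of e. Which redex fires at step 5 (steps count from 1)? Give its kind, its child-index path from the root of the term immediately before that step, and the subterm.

Answer: delta at 0.1 : (0 == 6)

Derivation:
step 0: (if (let x = (\y.false) in ((let z = 6 in (let u = false in x)) ((let v = 0 in v) == 6))) then (if (if (let w = (let p = 6 in (\q.false)) in (false && true)) then (if (let r = true in false) then (1 < 7) else (if true then false else true)) else true) then (if (let s = (\t.true) in (true && false)) then ((if true then 5 else 3) * (let a = true in 6)) else (((\b.6) false) + (let c = 4 in c))) else ((\d.((\e.2) false)) (\f.(let g = f in true)))) else (let h = true in (9 - (if false then 8 else (if false then 4 else 0)))))
step 1: [let@0] (if ((let z = 6 in (let u = false in (\y.false))) ((let v = 0 in v) == 6)) then (if (if (let w = (let p = 6 in (\q.false)) in (false && true)) then (if (let r = true in false) then (1 < 7) else (if true then false else true)) else true) then (if (let s = (\t.true) in (true && false)) then ((if true then 5 else 3) * (let a = true in 6)) else (((\b.6) false) + (let c = 4 in c))) else ((\d.((\e.2) false)) (\f.(let g = f in true)))) else (let h = true in (9 - (if false then 8 else (if false then 4 else 0)))))
step 2: [let@0.0] (if ((let u = false in (\y.false)) ((let v = 0 in v) == 6)) then (if (if (let w = (let p = 6 in (\q.false)) in (false && true)) then (if (let r = true in false) then (1 < 7) else (if true then false else true)) else true) then (if (let s = (\t.true) in (true && false)) then ((if true then 5 else 3) * (let a = true in 6)) else (((\b.6) false) + (let c = 4 in c))) else ((\d.((\e.2) false)) (\f.(let g = f in true)))) else (let h = true in (9 - (if false then 8 else (if false then 4 else 0)))))
step 3: [let@0.0] (if ((\y.false) ((let v = 0 in v) == 6)) then (if (if (let w = (let p = 6 in (\q.false)) in (false && true)) then (if (let r = true in false) then (1 < 7) else (if true then false else true)) else true) then (if (let s = (\t.true) in (true && false)) then ((if true then 5 else 3) * (let a = true in 6)) else (((\b.6) false) + (let c = 4 in c))) else ((\d.((\e.2) false)) (\f.(let g = f in true)))) else (let h = true in (9 - (if false then 8 else (if false then 4 else 0)))))
step 4: [let@0.1.0] (if ((\y.false) (0 == 6)) then (if (if (let w = (let p = 6 in (\q.false)) in (false && true)) then (if (let r = true in false) then (1 < 7) else (if true then false else true)) else true) then (if (let s = (\t.true) in (true && false)) then ((if true then 5 else 3) * (let a = true in 6)) else (((\b.6) false) + (let c = 4 in c))) else ((\d.((\e.2) false)) (\f.(let g = f in true)))) else (let h = true in (9 - (if false then 8 else (if false then 4 else 0)))))
step 5: [delta@0.1] (if ((\y.false) false) then (if (if (let w = (let p = 6 in (\q.false)) in (false && true)) then (if (let r = true in false) then (1 < 7) else (if true then false else true)) else true) then (if (let s = (\t.true) in (true && false)) then ((if true then 5 else 3) * (let a = true in 6)) else (((\b.6) false) + (let c = 4 in c))) else ((\d.((\e.2) false)) (\f.(let g = f in true)))) else (let h = true in (9 - (if false then 8 else (if false then 4 else 0)))))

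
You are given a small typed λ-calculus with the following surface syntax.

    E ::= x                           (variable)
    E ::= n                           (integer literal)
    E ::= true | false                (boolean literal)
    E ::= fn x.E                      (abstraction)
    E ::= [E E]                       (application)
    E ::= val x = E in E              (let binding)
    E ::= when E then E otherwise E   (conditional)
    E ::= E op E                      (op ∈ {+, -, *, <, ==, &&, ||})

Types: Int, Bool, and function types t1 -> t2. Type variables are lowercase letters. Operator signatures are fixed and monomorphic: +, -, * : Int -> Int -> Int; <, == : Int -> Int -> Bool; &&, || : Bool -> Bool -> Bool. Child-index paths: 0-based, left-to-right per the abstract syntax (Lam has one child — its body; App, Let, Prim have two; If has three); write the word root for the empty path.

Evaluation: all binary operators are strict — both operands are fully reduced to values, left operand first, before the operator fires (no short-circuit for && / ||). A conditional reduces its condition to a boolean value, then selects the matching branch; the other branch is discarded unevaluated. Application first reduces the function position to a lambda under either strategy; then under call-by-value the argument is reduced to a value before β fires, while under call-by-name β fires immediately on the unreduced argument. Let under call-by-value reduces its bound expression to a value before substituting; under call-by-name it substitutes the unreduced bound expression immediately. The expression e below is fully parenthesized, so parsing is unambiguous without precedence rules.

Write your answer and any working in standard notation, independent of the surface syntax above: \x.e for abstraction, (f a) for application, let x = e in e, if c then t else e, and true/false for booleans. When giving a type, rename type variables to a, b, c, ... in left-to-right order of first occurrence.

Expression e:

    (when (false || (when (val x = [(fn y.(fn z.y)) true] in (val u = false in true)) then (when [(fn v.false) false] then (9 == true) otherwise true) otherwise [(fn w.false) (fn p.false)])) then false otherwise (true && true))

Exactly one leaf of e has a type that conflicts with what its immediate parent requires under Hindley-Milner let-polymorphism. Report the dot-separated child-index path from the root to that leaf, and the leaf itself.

Trace:
  unify Bool ~ Bool
y : a
\z._ : b -> a
\y._ : a -> b -> a
  unify a -> b -> a ~ Bool -> c
  unify a ~ Bool
  unify b -> Bool ~ c
_ _ : b -> Bool
let x : forall. b -> Bool
let u : Bool
  unify Bool ~ Bool
\v._ : d -> Bool
  unify d -> Bool ~ Bool -> e
  unify d ~ Bool
  unify Bool ~ e
_ _ : Bool
  unify Bool ~ Bool
  unify Int ~ Int
  unify Bool ~ Int
  FAIL: mismatch Bool ~ Int

Answer: 0.1.1.1.1 : true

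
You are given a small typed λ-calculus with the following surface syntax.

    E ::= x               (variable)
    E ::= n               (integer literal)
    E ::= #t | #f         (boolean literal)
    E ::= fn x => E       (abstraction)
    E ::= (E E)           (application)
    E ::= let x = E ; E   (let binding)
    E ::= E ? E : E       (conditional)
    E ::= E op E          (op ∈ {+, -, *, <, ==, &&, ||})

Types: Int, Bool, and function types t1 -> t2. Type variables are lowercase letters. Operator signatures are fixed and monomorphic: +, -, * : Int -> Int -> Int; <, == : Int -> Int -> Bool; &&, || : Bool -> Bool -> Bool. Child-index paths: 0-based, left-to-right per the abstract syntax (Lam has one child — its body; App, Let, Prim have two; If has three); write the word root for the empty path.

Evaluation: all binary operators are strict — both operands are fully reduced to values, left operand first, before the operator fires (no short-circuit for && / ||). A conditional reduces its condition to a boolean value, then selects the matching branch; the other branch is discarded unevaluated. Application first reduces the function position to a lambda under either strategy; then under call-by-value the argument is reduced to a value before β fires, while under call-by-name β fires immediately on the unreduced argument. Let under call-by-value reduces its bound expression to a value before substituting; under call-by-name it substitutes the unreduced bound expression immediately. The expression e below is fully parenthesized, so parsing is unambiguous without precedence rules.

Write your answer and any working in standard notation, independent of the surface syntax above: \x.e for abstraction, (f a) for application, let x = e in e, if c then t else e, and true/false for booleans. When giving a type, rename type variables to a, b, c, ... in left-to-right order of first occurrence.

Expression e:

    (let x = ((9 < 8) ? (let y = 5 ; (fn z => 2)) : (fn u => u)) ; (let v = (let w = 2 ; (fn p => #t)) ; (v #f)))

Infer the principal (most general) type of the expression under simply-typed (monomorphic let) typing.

Answer: Bool

Trace:
  unify Int ~ Int
  unify Int ~ Int
  unify Bool ~ Bool
let y : Int
\z._ : a -> Int
u : b
\u._ : b -> b
  unify a -> Int ~ b -> b
  unify a ~ b
  unify Int ~ b
let x : Int -> Int
let w : Int
\p._ : c -> Bool
let v : c -> Bool
v : c -> Bool
  unify c -> Bool ~ Bool -> d
  unify c ~ Bool
  unify Bool ~ d
_ _ : Bool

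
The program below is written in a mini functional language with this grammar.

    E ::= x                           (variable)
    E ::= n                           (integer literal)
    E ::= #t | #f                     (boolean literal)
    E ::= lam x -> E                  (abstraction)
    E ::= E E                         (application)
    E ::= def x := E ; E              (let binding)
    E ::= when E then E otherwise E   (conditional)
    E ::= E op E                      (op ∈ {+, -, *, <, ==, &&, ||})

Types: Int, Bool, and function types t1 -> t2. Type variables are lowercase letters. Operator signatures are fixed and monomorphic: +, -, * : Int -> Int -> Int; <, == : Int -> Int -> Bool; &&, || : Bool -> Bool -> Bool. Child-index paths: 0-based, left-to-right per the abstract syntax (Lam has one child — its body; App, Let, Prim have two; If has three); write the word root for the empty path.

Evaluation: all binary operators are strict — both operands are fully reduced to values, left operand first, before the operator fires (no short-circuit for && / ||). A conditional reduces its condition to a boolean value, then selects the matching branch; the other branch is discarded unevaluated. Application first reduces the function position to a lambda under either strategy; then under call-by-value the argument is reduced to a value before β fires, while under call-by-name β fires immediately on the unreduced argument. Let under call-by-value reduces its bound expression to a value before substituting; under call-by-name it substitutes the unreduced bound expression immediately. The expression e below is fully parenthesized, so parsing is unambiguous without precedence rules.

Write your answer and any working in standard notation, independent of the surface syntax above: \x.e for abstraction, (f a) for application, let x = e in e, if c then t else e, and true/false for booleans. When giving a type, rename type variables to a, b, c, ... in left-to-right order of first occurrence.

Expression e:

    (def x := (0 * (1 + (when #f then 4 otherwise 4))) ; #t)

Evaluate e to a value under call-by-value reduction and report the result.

Working:
step 0: (let x = (0 * (1 + (if false then 4 else 4))) in true)
step 1: [if@0.1.1] (let x = (0 * (1 + 4)) in true)
step 2: [delta@0.1] (let x = (0 * 5) in true)
step 3: [delta@0] (let x = 0 in true)
step 4: [let@root] true

Answer: true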